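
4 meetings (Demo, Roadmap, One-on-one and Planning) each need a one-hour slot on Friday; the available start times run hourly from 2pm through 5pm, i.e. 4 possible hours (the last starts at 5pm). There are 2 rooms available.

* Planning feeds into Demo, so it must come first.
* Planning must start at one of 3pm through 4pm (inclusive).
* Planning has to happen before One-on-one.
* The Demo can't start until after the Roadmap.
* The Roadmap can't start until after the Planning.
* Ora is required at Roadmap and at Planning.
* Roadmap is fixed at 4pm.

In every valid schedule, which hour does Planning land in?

Planning's window is 3pm–4pm.
Roadmap is fixed at 4pm, and Planning can't share a hour with Roadmap.
So Planning must be 3pm.

3pm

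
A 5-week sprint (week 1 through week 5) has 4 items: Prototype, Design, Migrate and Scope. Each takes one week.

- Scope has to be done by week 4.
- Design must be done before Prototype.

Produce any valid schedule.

Scope -> week 1; Prototype -> week 2; Migrate -> week 1; Design -> week 1

Checking: Design(week 1) before Prototype(week 2); Scope=week 1 in [week 1,week 4].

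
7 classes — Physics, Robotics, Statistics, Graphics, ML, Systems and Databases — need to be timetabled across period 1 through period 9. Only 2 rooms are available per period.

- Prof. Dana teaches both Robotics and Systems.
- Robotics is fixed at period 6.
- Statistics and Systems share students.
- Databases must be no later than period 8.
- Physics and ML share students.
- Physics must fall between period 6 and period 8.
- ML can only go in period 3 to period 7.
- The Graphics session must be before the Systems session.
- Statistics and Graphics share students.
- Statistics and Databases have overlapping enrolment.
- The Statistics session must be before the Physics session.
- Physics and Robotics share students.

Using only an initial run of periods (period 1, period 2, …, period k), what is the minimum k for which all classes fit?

7 periods

The precedence chain requires at least 2 distinct periods.
With at most 2 per period and 7 classes, at least 4 periods are needed.
Physics can't be placed before period 6, so the schedule must run through at least period 6.
Could 6 periods be enough, i.e. nothing placed later than period 6? No: Physics's window within 6 periods is {period 6}; Robotics's window within 6 periods is {period 6}; Robotics can't share with Physics (period 6) → nothing is left.
So 6 periods is not enough.
7 works (last occupied period: period 7): for example Databases=period 2, Physics=period 7, Graphics=period 2, ML=period 3, Statistics=period 1, Robotics=period 6, Systems=period 3.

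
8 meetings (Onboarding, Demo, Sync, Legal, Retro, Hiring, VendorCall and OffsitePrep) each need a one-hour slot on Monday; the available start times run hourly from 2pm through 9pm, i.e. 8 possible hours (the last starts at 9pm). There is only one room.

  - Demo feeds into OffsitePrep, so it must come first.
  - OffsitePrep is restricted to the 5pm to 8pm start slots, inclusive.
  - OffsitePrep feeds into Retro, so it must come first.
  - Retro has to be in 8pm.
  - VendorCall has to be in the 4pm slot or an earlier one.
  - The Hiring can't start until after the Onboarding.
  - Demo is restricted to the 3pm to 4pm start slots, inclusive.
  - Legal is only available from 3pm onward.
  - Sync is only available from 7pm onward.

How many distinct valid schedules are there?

50

Splitting on Onboarding: it can be 2pm (20), 3pm (10), 4pm (10), 5pm (6), 6pm (4). Listing each branch's schedules as (Demo, Sync, Legal, Retro, Hiring, VendorCall, OffsitePrep):
Onboarding=2pm: (3pm,7pm,5pm,8pm,9pm,4pm,6pm) (3pm,7pm,6pm,8pm,9pm,4pm,5pm) (3pm,7pm,9pm,8pm,5pm,4pm,6pm) (3pm,7pm,9pm,8pm,6pm,4pm,5pm) (3pm,9pm,5pm,8pm,6pm,4pm,7pm) (3pm,9pm,5pm,8pm,7pm,4pm,6pm) (3pm,9pm,6pm,8pm,5pm,4pm,7pm) (3pm,9pm,6pm,8pm,7pm,4pm,5pm) (3pm,9pm,7pm,8pm,5pm,4pm,6pm) (3pm,9pm,7pm,8pm,6pm,4pm,5pm) (4pm,7pm,5pm,8pm,9pm,3pm,6pm) (4pm,7pm,6pm,8pm,9pm,3pm,5pm) (4pm,7pm,9pm,8pm,5pm,3pm,6pm) (4pm,7pm,9pm,8pm,6pm,3pm,5pm) (4pm,9pm,5pm,8pm,6pm,3pm,7pm) (4pm,9pm,5pm,8pm,7pm,3pm,6pm) (4pm,9pm,6pm,8pm,5pm,3pm,7pm) (4pm,9pm,6pm,8pm,7pm,3pm,5pm) (4pm,9pm,7pm,8pm,5pm,3pm,6pm) (4pm,9pm,7pm,8pm,6pm,3pm,5pm) — 20.
Onboarding=3pm: (4pm,7pm,5pm,8pm,9pm,2pm,6pm) (4pm,7pm,6pm,8pm,9pm,2pm,5pm) (4pm,7pm,9pm,8pm,5pm,2pm,6pm) (4pm,7pm,9pm,8pm,6pm,2pm,5pm) (4pm,9pm,5pm,8pm,6pm,2pm,7pm) (4pm,9pm,5pm,8pm,7pm,2pm,6pm) (4pm,9pm,6pm,8pm,5pm,2pm,7pm) (4pm,9pm,6pm,8pm,7pm,2pm,5pm) (4pm,9pm,7pm,8pm,5pm,2pm,6pm) (4pm,9pm,7pm,8pm,6pm,2pm,5pm) — 10.
Onboarding=4pm: (3pm,7pm,5pm,8pm,9pm,2pm,6pm) (3pm,7pm,6pm,8pm,9pm,2pm,5pm) (3pm,7pm,9pm,8pm,5pm,2pm,6pm) (3pm,7pm,9pm,8pm,6pm,2pm,5pm) (3pm,9pm,5pm,8pm,6pm,2pm,7pm) (3pm,9pm,5pm,8pm,7pm,2pm,6pm) (3pm,9pm,6pm,8pm,5pm,2pm,7pm) (3pm,9pm,6pm,8pm,7pm,2pm,5pm) (3pm,9pm,7pm,8pm,5pm,2pm,6pm) (3pm,9pm,7pm,8pm,6pm,2pm,5pm) — 10.
Onboarding=5pm: (3pm,7pm,4pm,8pm,9pm,2pm,6pm) (3pm,9pm,4pm,8pm,6pm,2pm,7pm) (3pm,9pm,4pm,8pm,7pm,2pm,6pm) (4pm,7pm,3pm,8pm,9pm,2pm,6pm) (4pm,9pm,3pm,8pm,6pm,2pm,7pm) (4pm,9pm,3pm,8pm,7pm,2pm,6pm) — 6.
Onboarding=6pm: (3pm,7pm,4pm,8pm,9pm,2pm,5pm) (3pm,9pm,4pm,8pm,7pm,2pm,5pm) (4pm,7pm,3pm,8pm,9pm,2pm,5pm) (4pm,9pm,3pm,8pm,7pm,2pm,5pm) — 4.
Summing: 20 + 10 + 10 + 6 + 4 = 50.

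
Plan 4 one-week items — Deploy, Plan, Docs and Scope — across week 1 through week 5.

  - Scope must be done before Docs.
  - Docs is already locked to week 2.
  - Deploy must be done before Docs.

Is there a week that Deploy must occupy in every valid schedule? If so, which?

week 1

Downstream work caps Deploy at week 1.
So Deploy is pinned to week 1.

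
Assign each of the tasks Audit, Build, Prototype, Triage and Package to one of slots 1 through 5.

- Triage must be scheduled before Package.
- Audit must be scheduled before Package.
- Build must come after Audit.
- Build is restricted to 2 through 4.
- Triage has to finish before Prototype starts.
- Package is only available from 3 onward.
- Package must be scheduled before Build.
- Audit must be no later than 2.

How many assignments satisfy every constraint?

Splitting on Audit: it can be 1 (7), 2 (7). Listing each branch's schedules as (Build, Prototype, Triage, Package):
Audit=1: (4,2,1,3) (4,3,1,3) (4,3,2,3) (4,4,1,3) (4,4,2,3) (4,5,1,3) (4,5,2,3) — 7.
Audit=2: (4,2,1,3) (4,3,1,3) (4,3,2,3) (4,4,1,3) (4,4,2,3) (4,5,1,3) (4,5,2,3) — 7.
Summing: 7 + 7 = 14.

14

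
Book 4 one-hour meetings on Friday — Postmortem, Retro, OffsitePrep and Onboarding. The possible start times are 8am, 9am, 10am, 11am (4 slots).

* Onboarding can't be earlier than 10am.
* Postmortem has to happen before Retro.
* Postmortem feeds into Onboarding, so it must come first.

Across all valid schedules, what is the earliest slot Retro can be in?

9am

Precedence pushes Retro to at least 9am.
Retro at 9am is achievable: OffsitePrep in 8am, Postmortem in 8am, Onboarding in 10am, Retro in 9am.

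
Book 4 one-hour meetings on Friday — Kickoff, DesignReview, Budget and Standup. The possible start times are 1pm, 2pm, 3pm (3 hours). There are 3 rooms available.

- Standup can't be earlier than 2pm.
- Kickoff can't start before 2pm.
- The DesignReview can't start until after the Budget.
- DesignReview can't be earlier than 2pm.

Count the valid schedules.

12

Splitting on Kickoff: it can be 2pm (6), 3pm (6). Listing each branch's schedules as (DesignReview, Budget, Standup):
Kickoff=2pm: (2pm,1pm,2pm) (2pm,1pm,3pm) (3pm,1pm,2pm) (3pm,1pm,3pm) (3pm,2pm,2pm) (3pm,2pm,3pm) — 6.
Kickoff=3pm: (2pm,1pm,2pm) (2pm,1pm,3pm) (3pm,1pm,2pm) (3pm,1pm,3pm) (3pm,2pm,2pm) (3pm,2pm,3pm) — 6.
Summing: 6 + 6 = 12.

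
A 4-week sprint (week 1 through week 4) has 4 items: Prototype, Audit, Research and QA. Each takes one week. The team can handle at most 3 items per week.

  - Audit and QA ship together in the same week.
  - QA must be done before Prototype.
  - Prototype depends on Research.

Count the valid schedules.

14

Splitting on Prototype: it can be week 2 (1), week 3 (4), week 4 (9). Listing each branch's schedules as (Audit, Research, QA) by week number:
Prototype=week 2: (1,1,1) — 1.
Prototype=week 3: (1,1,1) (1,2,1) (2,1,2) (2,2,2) — 4.
Prototype=week 4: (1,1,1) (1,2,1) (1,3,1) (2,1,2) (2,2,2) (2,3,2) (3,1,3) (3,2,3) (3,3,3) — 9.
Summing: 1 + 4 + 9 = 14.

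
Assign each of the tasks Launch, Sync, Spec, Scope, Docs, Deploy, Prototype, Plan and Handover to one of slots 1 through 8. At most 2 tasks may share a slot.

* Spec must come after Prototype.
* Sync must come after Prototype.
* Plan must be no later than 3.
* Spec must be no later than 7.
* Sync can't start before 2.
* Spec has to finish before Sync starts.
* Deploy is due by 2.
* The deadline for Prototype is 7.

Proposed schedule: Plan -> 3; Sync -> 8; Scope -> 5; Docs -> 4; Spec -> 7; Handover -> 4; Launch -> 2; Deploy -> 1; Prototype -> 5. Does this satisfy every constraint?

Yes, all constraints hold

At most 2 tasks may share a slot — holds.
Deploy is due by 2 — holds.
Spec has to finish before Sync starts — holds.
Spec must be no later than 7 — holds.
Sync can't start before 2 — holds.
Plan must be no later than 3 — holds.
Sync must come after Prototype — holds.
The deadline for Prototype is 7 — holds.
Spec must come after Prototype — holds.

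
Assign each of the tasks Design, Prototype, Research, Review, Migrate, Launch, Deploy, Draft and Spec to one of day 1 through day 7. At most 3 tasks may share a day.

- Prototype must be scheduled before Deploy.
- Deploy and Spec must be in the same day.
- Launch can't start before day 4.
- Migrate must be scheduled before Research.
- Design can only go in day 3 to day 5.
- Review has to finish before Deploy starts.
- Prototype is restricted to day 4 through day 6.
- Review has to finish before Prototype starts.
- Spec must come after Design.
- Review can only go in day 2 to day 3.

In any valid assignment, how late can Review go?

day 3

Review is available from day 2; Review's own window allows nothing later than day 3.
Review at day 3 is achievable: Launch=day 4, Research=day 2, Migrate=day 1, Deploy=day 5, Review=day 3, Prototype=day 4, Spec=day 5, Design=day 3, Draft=day 1.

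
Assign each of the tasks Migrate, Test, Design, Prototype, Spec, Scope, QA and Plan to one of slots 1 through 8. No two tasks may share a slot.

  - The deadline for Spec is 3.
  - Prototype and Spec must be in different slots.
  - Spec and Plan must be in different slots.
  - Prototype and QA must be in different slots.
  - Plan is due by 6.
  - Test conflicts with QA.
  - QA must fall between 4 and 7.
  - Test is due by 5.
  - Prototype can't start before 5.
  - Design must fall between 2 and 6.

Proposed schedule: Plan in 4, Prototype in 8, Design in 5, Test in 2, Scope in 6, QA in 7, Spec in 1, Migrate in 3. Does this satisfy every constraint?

Yes, all constraints hold

Test is due by 5 — holds.
Prototype and Spec must be in different slots — holds.
Prototype and QA must be in different slots — holds.
The deadline for Spec is 3 — holds.
Prototype can't start before 5 — holds.
Design must fall between 2 and 6 — holds.
QA must fall between 4 and 7 — holds.
Spec and Plan must be in different slots — holds.
Plan is due by 6 — holds.
Test conflicts with QA — holds.
No two tasks may share a slot — holds.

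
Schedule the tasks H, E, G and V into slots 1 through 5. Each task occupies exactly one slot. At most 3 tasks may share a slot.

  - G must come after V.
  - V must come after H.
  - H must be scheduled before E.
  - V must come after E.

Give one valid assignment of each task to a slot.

E=2; H=1; V=3; G=4

Checking: H(1) before E(2); H(1) before V(3); V(3) before G(4); E(2) before V(3); max 1 per slot (cap 3).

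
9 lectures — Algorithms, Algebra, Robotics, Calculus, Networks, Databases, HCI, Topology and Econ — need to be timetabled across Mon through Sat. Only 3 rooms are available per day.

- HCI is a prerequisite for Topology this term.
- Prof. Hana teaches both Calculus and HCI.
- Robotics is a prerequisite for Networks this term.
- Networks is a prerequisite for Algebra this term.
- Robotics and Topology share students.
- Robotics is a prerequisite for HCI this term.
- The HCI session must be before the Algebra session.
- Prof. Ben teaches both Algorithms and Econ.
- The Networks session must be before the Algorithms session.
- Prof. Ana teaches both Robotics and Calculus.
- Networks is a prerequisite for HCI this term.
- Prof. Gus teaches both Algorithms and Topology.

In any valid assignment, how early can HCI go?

Wed

Precedence pushes HCI to at least Wed; downstream work caps HCI at Fri.
HCI at Wed is achievable: Networks in Tue; Topology in Thu; Algebra in Thu; Algorithms in Wed; Robotics in Mon; Econ in Mon; HCI in Wed; Databases in Mon; Calculus in Tue.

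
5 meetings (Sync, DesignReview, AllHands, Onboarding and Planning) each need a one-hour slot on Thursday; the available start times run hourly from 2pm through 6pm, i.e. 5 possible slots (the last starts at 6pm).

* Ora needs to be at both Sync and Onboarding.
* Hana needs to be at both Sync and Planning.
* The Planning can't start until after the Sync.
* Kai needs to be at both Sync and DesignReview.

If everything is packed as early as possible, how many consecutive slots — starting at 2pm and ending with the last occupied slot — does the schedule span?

2 slots

The precedence chain requires at least 2 distinct slots.
2 works (last occupied slot: 3pm): for example AllHands=2pm; DesignReview=3pm; Planning=3pm; Onboarding=3pm; Sync=2pm.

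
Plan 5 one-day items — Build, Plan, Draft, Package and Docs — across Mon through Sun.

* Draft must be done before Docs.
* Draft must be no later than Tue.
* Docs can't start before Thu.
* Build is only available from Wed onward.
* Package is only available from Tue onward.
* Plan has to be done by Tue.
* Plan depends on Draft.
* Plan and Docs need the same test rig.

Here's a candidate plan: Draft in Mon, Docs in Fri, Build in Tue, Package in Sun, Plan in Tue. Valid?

Plan depends on Draft — holds.
Package is only available from Tue onward — holds.
Plan has to be done by Tue — holds.
Draft must be done before Docs — holds.
Build is only available from Wed onward — violated.
Draft must be no later than Tue — holds.
Docs can't start before Thu — holds.
Plan and Docs need the same test rig — holds.

No — it violates: Build is only available from Wed onward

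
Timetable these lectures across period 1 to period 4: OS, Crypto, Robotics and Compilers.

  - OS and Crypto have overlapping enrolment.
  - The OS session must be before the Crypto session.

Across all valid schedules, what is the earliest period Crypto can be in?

period 2

Precedence pushes Crypto to at least period 2.
Crypto at period 2 is achievable: Crypto in period 2, Compilers in period 1, Robotics in period 1, OS in period 1.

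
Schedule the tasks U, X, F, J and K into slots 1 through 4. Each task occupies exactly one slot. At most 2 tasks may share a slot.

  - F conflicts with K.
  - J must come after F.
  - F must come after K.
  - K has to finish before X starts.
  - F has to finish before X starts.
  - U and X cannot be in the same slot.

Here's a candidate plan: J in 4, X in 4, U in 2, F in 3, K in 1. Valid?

Yes, all constraints hold

F has to finish before X starts — holds.
J must come after F — holds.
K has to finish before X starts — holds.
U and X cannot be in the same slot — holds.
F conflicts with K — holds.
At most 2 tasks may share a slot — holds.
F must come after K — holds.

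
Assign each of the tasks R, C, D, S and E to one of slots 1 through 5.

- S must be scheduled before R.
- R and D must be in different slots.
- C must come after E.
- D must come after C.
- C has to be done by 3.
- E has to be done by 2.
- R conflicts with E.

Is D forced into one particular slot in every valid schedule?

No

D can be 3 (e.g. C=2; R=2; D=3; E=1; S=1) or 4 (e.g. D -> 4, R -> 2, S -> 1, C -> 2, E -> 1).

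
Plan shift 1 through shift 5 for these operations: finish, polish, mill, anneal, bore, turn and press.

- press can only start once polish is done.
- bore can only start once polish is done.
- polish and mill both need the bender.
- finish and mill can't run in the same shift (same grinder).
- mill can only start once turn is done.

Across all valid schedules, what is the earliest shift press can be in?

Precedence pushes press to at least shift 2.
press at shift 2 is achievable: bore=shift 2, polish=shift 1, turn=shift 1, mill=shift 2, finish=shift 1, anneal=shift 1, press=shift 2.

shift 2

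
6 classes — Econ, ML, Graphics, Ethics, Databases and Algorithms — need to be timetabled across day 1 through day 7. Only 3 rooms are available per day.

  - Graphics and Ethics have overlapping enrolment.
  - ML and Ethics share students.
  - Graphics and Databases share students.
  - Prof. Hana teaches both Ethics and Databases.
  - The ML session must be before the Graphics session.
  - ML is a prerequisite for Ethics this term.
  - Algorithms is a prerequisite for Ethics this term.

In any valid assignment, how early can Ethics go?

Precedence pushes Ethics to at least day 2.
Ethics at day 2 is achievable: ML in day 1, Graphics in day 3, Econ in day 1, Databases in day 4, Ethics in day 2, Algorithms in day 1.

day 2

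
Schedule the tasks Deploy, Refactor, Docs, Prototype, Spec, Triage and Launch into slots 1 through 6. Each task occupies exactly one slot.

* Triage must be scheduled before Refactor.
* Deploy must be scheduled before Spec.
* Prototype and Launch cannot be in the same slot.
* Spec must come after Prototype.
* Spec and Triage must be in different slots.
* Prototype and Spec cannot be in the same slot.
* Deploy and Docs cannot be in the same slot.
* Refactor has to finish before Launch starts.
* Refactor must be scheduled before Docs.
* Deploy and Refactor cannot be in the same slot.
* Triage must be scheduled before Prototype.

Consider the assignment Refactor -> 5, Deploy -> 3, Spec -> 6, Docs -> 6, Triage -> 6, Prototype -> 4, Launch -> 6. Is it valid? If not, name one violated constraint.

Refactor must be scheduled before Docs — holds.
Triage must be scheduled before Refactor — violated.
Refactor has to finish before Launch starts — holds.
Spec must come after Prototype — holds.
Deploy and Refactor cannot be in the same slot — holds.
Prototype and Spec cannot be in the same slot — holds.
Spec and Triage must be in different slots — violated.
Deploy and Docs cannot be in the same slot — holds.
Deploy must be scheduled before Spec — holds.
Triage must be scheduled before Prototype — violated.
Prototype and Launch cannot be in the same slot — holds.

No. Spec and Triage must be in different slots is not satisfied.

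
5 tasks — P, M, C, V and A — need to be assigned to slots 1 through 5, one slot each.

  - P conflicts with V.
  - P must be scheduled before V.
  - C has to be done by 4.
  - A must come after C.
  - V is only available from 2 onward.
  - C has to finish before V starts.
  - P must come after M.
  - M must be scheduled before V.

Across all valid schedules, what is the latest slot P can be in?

Precedence pushes P to at least 2; downstream work caps P at 4.
P at 4 is achievable: V=5; A=2; P=4; C=1; M=1.

4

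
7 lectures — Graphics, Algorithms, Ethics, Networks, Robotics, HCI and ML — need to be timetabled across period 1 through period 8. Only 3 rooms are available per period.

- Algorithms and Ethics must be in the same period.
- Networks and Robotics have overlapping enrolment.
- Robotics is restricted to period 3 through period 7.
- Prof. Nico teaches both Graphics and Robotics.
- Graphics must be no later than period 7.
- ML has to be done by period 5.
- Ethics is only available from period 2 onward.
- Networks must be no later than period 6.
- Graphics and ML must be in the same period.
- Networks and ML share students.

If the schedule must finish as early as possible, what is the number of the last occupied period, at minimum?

With at most 3 per period and 7 lectures, at least 3 periods are needed.
Robotics can't be placed before period 3, so the schedule must run through at least period 3.
3 works (last occupied period: period 3): for example ML in period 1; HCI in period 1; Ethics in period 2; Graphics in period 1; Algorithms in period 2; Networks in period 2; Robotics in period 3.

3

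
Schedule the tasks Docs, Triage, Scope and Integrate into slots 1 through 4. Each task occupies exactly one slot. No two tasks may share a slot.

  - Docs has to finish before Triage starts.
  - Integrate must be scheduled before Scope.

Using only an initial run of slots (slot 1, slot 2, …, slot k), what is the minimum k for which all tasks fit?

The precedence chain requires at least 2 distinct slots.
With at most 1 per slot and 4 tasks, at least 4 slots are needed.
4 works (last occupied slot: 4): for example Scope in 4, Integrate in 3, Docs in 1, Triage in 2.

4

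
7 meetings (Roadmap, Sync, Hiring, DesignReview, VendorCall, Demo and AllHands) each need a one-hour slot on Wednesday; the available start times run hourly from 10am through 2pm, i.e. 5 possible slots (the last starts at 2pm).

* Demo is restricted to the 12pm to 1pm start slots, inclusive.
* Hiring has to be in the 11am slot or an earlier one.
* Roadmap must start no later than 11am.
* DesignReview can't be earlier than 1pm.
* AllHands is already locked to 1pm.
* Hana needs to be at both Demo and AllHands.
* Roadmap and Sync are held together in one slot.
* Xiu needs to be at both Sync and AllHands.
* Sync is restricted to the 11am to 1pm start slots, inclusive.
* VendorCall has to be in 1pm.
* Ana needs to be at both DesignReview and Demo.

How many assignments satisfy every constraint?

4

Enumerating: VendorCall=1pm; Sync=11am; AllHands=1pm; Roadmap=11am; Hiring=10am; DesignReview=1pm; Demo=12pm | Hiring in 10am, AllHands in 1pm, VendorCall in 1pm, Sync in 11am, Demo in 12pm, Roadmap in 11am, DesignReview in 2pm | Hiring -> 11am; Sync -> 11am; DesignReview -> 1pm; AllHands -> 1pm; Roadmap -> 11am; Demo -> 12pm; VendorCall -> 1pm | AllHands -> 1pm, VendorCall -> 1pm, Demo -> 12pm, DesignReview -> 2pm, Sync -> 11am, Hiring -> 11am, Roadmap -> 11am.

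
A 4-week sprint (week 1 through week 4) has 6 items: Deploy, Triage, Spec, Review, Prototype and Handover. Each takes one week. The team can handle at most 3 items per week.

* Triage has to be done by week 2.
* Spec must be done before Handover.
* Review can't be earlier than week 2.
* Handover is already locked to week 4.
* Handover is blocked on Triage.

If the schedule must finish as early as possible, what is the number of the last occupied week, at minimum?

The precedence chain requires at least 2 distinct weeks.
With at most 3 per week and 6 tasks, at least 2 weeks are needed.
Handover can't be placed before week 4, so the schedule must run through at least week 4.
4 works (last occupied week: week 4): for example Prototype=week 2; Deploy=week 1; Triage=week 1; Handover=week 4; Review=week 2; Spec=week 1.

4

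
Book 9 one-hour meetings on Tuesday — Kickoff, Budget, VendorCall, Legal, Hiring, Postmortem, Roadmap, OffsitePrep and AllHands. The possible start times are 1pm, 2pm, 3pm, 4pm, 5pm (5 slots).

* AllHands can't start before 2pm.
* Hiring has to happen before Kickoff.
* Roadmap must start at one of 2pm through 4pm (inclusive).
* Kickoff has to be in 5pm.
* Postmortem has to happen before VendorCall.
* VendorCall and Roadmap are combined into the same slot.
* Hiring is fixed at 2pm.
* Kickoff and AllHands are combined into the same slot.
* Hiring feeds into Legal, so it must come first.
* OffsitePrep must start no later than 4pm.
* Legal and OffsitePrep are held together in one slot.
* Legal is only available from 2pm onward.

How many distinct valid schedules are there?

60

Splitting on Budget: it can be 1pm (12), 2pm (12), 3pm (12), 4pm (12), 5pm (12). Listing each branch's schedules as (Kickoff, VendorCall, Legal, Hiring, Postmortem, Roadmap, OffsitePrep, AllHands):
Budget=1pm: (5pm,2pm,3pm,2pm,1pm,2pm,3pm,5pm) (5pm,2pm,4pm,2pm,1pm,2pm,4pm,5pm) (5pm,3pm,3pm,2pm,1pm,3pm,3pm,5pm) (5pm,3pm,3pm,2pm,2pm,3pm,3pm,5pm) (5pm,3pm,4pm,2pm,1pm,3pm,4pm,5pm) (5pm,3pm,4pm,2pm,2pm,3pm,4pm,5pm) (5pm,4pm,3pm,2pm,1pm,4pm,3pm,5pm) (5pm,4pm,3pm,2pm,2pm,4pm,3pm,5pm) (5pm,4pm,3pm,2pm,3pm,4pm,3pm,5pm) (5pm,4pm,4pm,2pm,1pm,4pm,4pm,5pm) (5pm,4pm,4pm,2pm,2pm,4pm,4pm,5pm) (5pm,4pm,4pm,2pm,3pm,4pm,4pm,5pm) — 12.
Budget=2pm: (5pm,2pm,3pm,2pm,1pm,2pm,3pm,5pm) (5pm,2pm,4pm,2pm,1pm,2pm,4pm,5pm) (5pm,3pm,3pm,2pm,1pm,3pm,3pm,5pm) (5pm,3pm,3pm,2pm,2pm,3pm,3pm,5pm) (5pm,3pm,4pm,2pm,1pm,3pm,4pm,5pm) (5pm,3pm,4pm,2pm,2pm,3pm,4pm,5pm) (5pm,4pm,3pm,2pm,1pm,4pm,3pm,5pm) (5pm,4pm,3pm,2pm,2pm,4pm,3pm,5pm) (5pm,4pm,3pm,2pm,3pm,4pm,3pm,5pm) (5pm,4pm,4pm,2pm,1pm,4pm,4pm,5pm) (5pm,4pm,4pm,2pm,2pm,4pm,4pm,5pm) (5pm,4pm,4pm,2pm,3pm,4pm,4pm,5pm) — 12.
Budget=3pm: (5pm,2pm,3pm,2pm,1pm,2pm,3pm,5pm) (5pm,2pm,4pm,2pm,1pm,2pm,4pm,5pm) (5pm,3pm,3pm,2pm,1pm,3pm,3pm,5pm) (5pm,3pm,3pm,2pm,2pm,3pm,3pm,5pm) (5pm,3pm,4pm,2pm,1pm,3pm,4pm,5pm) (5pm,3pm,4pm,2pm,2pm,3pm,4pm,5pm) (5pm,4pm,3pm,2pm,1pm,4pm,3pm,5pm) (5pm,4pm,3pm,2pm,2pm,4pm,3pm,5pm) (5pm,4pm,3pm,2pm,3pm,4pm,3pm,5pm) (5pm,4pm,4pm,2pm,1pm,4pm,4pm,5pm) (5pm,4pm,4pm,2pm,2pm,4pm,4pm,5pm) (5pm,4pm,4pm,2pm,3pm,4pm,4pm,5pm) — 12.
Budget=4pm: (5pm,2pm,3pm,2pm,1pm,2pm,3pm,5pm) (5pm,2pm,4pm,2pm,1pm,2pm,4pm,5pm) (5pm,3pm,3pm,2pm,1pm,3pm,3pm,5pm) (5pm,3pm,3pm,2pm,2pm,3pm,3pm,5pm) (5pm,3pm,4pm,2pm,1pm,3pm,4pm,5pm) (5pm,3pm,4pm,2pm,2pm,3pm,4pm,5pm) (5pm,4pm,3pm,2pm,1pm,4pm,3pm,5pm) (5pm,4pm,3pm,2pm,2pm,4pm,3pm,5pm) (5pm,4pm,3pm,2pm,3pm,4pm,3pm,5pm) (5pm,4pm,4pm,2pm,1pm,4pm,4pm,5pm) (5pm,4pm,4pm,2pm,2pm,4pm,4pm,5pm) (5pm,4pm,4pm,2pm,3pm,4pm,4pm,5pm) — 12.
Budget=5pm: (5pm,2pm,3pm,2pm,1pm,2pm,3pm,5pm) (5pm,2pm,4pm,2pm,1pm,2pm,4pm,5pm) (5pm,3pm,3pm,2pm,1pm,3pm,3pm,5pm) (5pm,3pm,3pm,2pm,2pm,3pm,3pm,5pm) (5pm,3pm,4pm,2pm,1pm,3pm,4pm,5pm) (5pm,3pm,4pm,2pm,2pm,3pm,4pm,5pm) (5pm,4pm,3pm,2pm,1pm,4pm,3pm,5pm) (5pm,4pm,3pm,2pm,2pm,4pm,3pm,5pm) (5pm,4pm,3pm,2pm,3pm,4pm,3pm,5pm) (5pm,4pm,4pm,2pm,1pm,4pm,4pm,5pm) (5pm,4pm,4pm,2pm,2pm,4pm,4pm,5pm) (5pm,4pm,4pm,2pm,3pm,4pm,4pm,5pm) — 12.
Summing: 12 + 12 + 12 + 12 + 12 = 60.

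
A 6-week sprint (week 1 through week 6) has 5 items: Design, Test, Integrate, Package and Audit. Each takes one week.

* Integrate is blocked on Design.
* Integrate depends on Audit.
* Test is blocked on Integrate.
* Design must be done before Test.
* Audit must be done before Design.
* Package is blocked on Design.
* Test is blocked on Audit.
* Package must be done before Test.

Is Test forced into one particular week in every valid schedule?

Test can be week 4 (e.g. Audit in week 1, Package in week 3, Integrate in week 3, Design in week 2, Test in week 4) or week 5 (e.g. Test in week 5, Audit in week 1, Integrate in week 3, Package in week 3, Design in week 2).

No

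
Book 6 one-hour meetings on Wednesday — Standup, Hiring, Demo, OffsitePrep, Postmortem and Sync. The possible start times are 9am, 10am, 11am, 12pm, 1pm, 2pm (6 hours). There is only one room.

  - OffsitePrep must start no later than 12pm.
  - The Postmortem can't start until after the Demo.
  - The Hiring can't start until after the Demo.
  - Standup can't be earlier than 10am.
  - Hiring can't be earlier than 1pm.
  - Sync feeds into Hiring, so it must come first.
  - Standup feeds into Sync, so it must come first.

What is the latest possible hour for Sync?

Precedence pushes Sync to at least 11am; downstream work caps Sync at 1pm.
Sync at 1pm is achievable: Demo in 11am; Postmortem in 12pm; Hiring in 2pm; Sync in 1pm; OffsitePrep in 9am; Standup in 10am.

1pm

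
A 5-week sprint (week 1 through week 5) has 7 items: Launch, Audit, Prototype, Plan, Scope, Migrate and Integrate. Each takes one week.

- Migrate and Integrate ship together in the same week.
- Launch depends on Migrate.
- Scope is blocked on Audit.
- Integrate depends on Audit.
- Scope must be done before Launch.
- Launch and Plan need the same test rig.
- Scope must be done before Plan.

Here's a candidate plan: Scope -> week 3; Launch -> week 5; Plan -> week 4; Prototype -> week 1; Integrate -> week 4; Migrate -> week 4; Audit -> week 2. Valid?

Yes

Launch depends on Migrate — holds.
Launch and Plan need the same test rig — holds.
Migrate and Integrate ship together in the same week — holds.
Integrate depends on Audit — holds.
Scope must be done before Plan — holds.
Scope is blocked on Audit — holds.
Scope must be done before Launch — holds.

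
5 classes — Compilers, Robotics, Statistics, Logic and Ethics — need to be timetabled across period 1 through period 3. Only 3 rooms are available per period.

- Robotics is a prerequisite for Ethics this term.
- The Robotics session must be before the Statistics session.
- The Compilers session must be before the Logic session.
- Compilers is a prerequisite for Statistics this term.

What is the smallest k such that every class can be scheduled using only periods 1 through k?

The precedence chain requires at least 2 distinct periods.
With at most 3 per period and 5 classes, at least 2 periods are needed.
2 works (last occupied period: period 2): for example Robotics -> period 1, Ethics -> period 2, Statistics -> period 2, Compilers -> period 1, Logic -> period 2.

2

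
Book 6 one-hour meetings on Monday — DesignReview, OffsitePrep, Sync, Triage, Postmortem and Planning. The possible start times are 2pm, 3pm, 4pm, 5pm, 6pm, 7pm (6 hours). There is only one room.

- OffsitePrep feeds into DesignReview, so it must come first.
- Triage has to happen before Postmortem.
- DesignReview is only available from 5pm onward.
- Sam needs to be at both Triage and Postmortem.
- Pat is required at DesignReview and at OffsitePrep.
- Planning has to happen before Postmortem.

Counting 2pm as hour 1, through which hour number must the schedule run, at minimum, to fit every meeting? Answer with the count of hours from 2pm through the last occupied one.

6 hours

The precedence chain requires at least 2 distinct hours.
With at most 1 per hour and 6 meetings, at least 6 hours are needed.
DesignReview can't be placed before 5pm — that is hour 4 counting from 2pm — so the schedule must run through at least 4 hours.
6 works (last occupied hour: 7pm): for example DesignReview -> 5pm, Triage -> 3pm, OffsitePrep -> 2pm, Postmortem -> 6pm, Sync -> 7pm, Planning -> 4pm.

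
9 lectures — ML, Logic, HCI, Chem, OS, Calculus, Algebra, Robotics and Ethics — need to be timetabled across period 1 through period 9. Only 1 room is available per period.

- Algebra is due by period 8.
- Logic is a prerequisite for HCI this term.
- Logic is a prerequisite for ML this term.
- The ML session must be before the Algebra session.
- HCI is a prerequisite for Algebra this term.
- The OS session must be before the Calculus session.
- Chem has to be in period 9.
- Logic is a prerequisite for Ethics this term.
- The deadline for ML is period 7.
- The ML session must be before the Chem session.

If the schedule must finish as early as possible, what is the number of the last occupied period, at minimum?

The precedence chain requires at least 3 distinct periods.
With at most 1 per period and 9 lectures, at least 9 periods are needed.
Chem can't be placed before period 9, so the schedule must run through at least period 9.
9 works (last occupied period: period 9): for example Ethics=period 7; Robotics=period 8; HCI=period 3; Logic=period 1; Calculus=period 6; ML=period 2; Chem=period 9; OS=period 5; Algebra=period 4.

9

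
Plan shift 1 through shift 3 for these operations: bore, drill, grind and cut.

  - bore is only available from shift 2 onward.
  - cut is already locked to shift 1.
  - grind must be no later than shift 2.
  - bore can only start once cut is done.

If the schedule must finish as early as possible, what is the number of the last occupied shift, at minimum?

shift 2

The precedence chain requires at least 2 distinct shifts.
2 works (last occupied shift: shift 2): for example bore -> shift 2, drill -> shift 1, cut -> shift 1, grind -> shift 1.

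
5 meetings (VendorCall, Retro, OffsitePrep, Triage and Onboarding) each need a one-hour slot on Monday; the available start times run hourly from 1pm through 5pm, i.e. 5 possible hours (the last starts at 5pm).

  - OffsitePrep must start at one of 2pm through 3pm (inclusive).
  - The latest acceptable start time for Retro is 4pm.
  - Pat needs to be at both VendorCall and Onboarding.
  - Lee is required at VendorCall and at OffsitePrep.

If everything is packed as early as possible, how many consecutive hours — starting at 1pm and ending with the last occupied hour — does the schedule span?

OffsitePrep can't be placed before 2pm — that is hour 2 counting from 1pm — so the schedule must run through at least 2 hours.
2 works (last occupied hour: 2pm): for example Retro -> 1pm, VendorCall -> 1pm, Onboarding -> 2pm, Triage -> 1pm, OffsitePrep -> 2pm.

2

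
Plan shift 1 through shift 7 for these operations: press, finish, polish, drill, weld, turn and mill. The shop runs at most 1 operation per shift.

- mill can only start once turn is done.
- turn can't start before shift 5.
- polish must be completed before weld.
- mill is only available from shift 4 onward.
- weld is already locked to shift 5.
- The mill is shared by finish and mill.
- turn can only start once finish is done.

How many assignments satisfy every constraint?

24

Splitting on press: it can be shift 1 (6), shift 2 (6), shift 3 (6), shift 4 (6). Listing each branch's schedules as (finish, polish, drill, weld, turn, mill) by shift number:
press=shift 1: (2,3,4,5,6,7) (2,4,3,5,6,7) (3,2,4,5,6,7) (3,4,2,5,6,7) (4,2,3,5,6,7) (4,3,2,5,6,7) — 6.
press=shift 2: (1,3,4,5,6,7) (1,4,3,5,6,7) (3,1,4,5,6,7) (3,4,1,5,6,7) (4,1,3,5,6,7) (4,3,1,5,6,7) — 6.
press=shift 3: (1,2,4,5,6,7) (1,4,2,5,6,7) (2,1,4,5,6,7) (2,4,1,5,6,7) (4,1,2,5,6,7) (4,2,1,5,6,7) — 6.
press=shift 4: (1,2,3,5,6,7) (1,3,2,5,6,7) (2,1,3,5,6,7) (2,3,1,5,6,7) (3,1,2,5,6,7) (3,2,1,5,6,7) — 6.
Summing: 6 + 6 + 6 + 6 = 24.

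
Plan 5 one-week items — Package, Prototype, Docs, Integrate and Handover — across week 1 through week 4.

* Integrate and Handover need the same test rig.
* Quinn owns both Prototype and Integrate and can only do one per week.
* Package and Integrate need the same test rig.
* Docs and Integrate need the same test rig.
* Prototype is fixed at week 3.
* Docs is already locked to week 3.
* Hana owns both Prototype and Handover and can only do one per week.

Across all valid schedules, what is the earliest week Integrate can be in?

Integrate at week 1 is achievable: Package in week 2; Prototype in week 3; Handover in week 2; Docs in week 3; Integrate in week 1.

week 1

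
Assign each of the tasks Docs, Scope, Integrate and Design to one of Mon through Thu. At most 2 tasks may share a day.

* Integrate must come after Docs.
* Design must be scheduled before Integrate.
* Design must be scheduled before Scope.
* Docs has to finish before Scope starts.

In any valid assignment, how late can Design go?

Wed

Downstream work caps Design at Wed.
Design at Wed is achievable: Integrate in Thu, Scope in Thu, Design in Wed, Docs in Mon.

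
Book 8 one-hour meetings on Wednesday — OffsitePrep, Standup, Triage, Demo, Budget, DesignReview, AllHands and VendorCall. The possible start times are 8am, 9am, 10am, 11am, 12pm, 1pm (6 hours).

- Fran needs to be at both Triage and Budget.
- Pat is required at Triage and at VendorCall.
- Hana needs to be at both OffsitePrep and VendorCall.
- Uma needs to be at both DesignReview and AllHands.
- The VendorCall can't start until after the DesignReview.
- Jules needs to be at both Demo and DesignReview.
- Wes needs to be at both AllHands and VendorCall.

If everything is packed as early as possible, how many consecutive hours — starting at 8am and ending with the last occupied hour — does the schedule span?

The precedence chain requires at least 2 distinct hours.
Could 2 hours be enough, i.e. nothing placed later than 9am? No: VendorCall must come after DesignReview (at 8am or later) → {9am}; DesignReview must come before VendorCall (at 9am or earlier) → {8am}; AllHands can't share with DesignReview (8am) → {9am}; VendorCall can't share with AllHands (9am) → nothing is left.
So 2 hours is not enough.
3 works (last occupied hour: 10am): for example OffsitePrep in 8am, Budget in 9am, DesignReview in 8am, AllHands in 10am, Demo in 9am, Triage in 8am, Standup in 8am, VendorCall in 9am.

3 hours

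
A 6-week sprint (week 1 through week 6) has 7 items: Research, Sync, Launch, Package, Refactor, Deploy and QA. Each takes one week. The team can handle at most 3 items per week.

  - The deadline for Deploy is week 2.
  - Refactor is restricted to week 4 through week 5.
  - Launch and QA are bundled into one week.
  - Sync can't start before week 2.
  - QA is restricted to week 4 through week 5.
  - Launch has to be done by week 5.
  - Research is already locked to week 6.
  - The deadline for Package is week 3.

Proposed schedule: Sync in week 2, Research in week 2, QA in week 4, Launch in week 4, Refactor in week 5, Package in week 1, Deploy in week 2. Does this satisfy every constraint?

Sync can't start before week 2 — holds.
The team can handle at most 3 items per week — holds.
The deadline for Deploy is week 2 — holds.
Launch has to be done by week 5 — holds.
QA is restricted to week 4 through week 5 — holds.
Research is already locked to week 6 — violated.
Launch and QA are bundled into one week — holds.
Refactor is restricted to week 4 through week 5 — holds.
The deadline for Package is week 3 — holds.

No. Research is already locked to week 6 is not satisfied.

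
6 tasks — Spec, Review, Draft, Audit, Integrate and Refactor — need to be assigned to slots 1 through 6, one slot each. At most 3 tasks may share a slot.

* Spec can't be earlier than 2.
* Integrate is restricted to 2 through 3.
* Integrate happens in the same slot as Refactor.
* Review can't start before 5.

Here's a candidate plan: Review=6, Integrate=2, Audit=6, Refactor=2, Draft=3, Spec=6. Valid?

Valid

Integrate happens in the same slot as Refactor — holds.
At most 3 tasks may share a slot — holds.
Integrate is restricted to 2 through 3 — holds.
Spec can't be earlier than 2 — holds.
Review can't start before 5 — holds.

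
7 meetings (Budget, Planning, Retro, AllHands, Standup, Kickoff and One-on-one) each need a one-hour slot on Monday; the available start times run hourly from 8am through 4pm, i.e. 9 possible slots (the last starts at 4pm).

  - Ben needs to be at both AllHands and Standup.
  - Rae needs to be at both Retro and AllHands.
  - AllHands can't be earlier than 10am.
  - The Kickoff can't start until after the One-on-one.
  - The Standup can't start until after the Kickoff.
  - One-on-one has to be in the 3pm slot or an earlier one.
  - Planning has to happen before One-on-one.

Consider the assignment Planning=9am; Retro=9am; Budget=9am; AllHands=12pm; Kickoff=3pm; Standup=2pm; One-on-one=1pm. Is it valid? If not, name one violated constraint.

No — it violates: The Standup can't start until after the Kickoff

AllHands can't be earlier than 10am — holds.
Rae needs to be at both Retro and AllHands — holds.
The Standup can't start until after the Kickoff — violated.
The Kickoff can't start until after the One-on-one — holds.
Planning has to happen before One-on-one — holds.
One-on-one has to be in the 3pm slot or an earlier one — holds.
Ben needs to be at both AllHands and Standup — holds.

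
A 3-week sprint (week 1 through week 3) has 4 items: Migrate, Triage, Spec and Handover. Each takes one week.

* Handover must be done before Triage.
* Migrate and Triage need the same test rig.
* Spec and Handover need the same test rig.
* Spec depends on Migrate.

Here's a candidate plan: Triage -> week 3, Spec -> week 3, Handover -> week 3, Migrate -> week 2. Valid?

Spec depends on Migrate — holds.
Handover must be done before Triage — violated.
Migrate and Triage need the same test rig — holds.
Spec and Handover need the same test rig — violated.

Invalid. Spec and Handover need the same test rig.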